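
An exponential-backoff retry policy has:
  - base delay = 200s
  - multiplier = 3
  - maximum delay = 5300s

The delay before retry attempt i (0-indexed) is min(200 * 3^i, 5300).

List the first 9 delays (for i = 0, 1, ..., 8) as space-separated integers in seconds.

Answer: 200 600 1800 5300 5300 5300 5300 5300 5300

Derivation:
Computing each delay:
  i=0: min(200*3^0, 5300) = 200
  i=1: min(200*3^1, 5300) = 600
  i=2: min(200*3^2, 5300) = 1800
  i=3: min(200*3^3, 5300) = 5300
  i=4: min(200*3^4, 5300) = 5300
  i=5: min(200*3^5, 5300) = 5300
  i=6: min(200*3^6, 5300) = 5300
  i=7: min(200*3^7, 5300) = 5300
  i=8: min(200*3^8, 5300) = 5300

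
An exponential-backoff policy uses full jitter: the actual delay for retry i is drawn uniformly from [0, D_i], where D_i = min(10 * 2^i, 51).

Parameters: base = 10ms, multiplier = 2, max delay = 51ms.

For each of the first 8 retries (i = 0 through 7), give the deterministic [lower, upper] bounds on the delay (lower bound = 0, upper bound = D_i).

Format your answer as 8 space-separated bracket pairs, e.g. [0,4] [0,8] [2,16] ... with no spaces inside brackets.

Answer: [0,10] [0,20] [0,40] [0,51] [0,51] [0,51] [0,51] [0,51]

Derivation:
Computing bounds per retry:
  i=0: D_i=min(10*2^0,51)=10, bounds=[0,10]
  i=1: D_i=min(10*2^1,51)=20, bounds=[0,20]
  i=2: D_i=min(10*2^2,51)=40, bounds=[0,40]
  i=3: D_i=min(10*2^3,51)=51, bounds=[0,51]
  i=4: D_i=min(10*2^4,51)=51, bounds=[0,51]
  i=5: D_i=min(10*2^5,51)=51, bounds=[0,51]
  i=6: D_i=min(10*2^6,51)=51, bounds=[0,51]
  i=7: D_i=min(10*2^7,51)=51, bounds=[0,51]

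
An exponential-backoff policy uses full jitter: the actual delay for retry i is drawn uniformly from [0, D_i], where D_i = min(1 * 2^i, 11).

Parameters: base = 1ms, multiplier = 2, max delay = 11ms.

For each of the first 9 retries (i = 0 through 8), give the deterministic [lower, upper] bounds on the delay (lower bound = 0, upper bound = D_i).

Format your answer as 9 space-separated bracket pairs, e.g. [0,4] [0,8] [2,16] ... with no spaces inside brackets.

Answer: [0,1] [0,2] [0,4] [0,8] [0,11] [0,11] [0,11] [0,11] [0,11]

Derivation:
Computing bounds per retry:
  i=0: D_i=min(1*2^0,11)=1, bounds=[0,1]
  i=1: D_i=min(1*2^1,11)=2, bounds=[0,2]
  i=2: D_i=min(1*2^2,11)=4, bounds=[0,4]
  i=3: D_i=min(1*2^3,11)=8, bounds=[0,8]
  i=4: D_i=min(1*2^4,11)=11, bounds=[0,11]
  i=5: D_i=min(1*2^5,11)=11, bounds=[0,11]
  i=6: D_i=min(1*2^6,11)=11, bounds=[0,11]
  i=7: D_i=min(1*2^7,11)=11, bounds=[0,11]
  i=8: D_i=min(1*2^8,11)=11, bounds=[0,11]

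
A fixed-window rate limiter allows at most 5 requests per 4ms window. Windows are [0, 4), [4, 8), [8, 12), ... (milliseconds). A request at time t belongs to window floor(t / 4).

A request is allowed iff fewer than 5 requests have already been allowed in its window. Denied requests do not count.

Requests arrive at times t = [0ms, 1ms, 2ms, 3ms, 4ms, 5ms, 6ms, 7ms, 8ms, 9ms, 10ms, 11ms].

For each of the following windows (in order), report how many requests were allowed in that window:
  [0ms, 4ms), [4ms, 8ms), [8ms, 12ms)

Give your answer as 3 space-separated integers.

Answer: 4 4 4

Derivation:
Processing requests:
  req#1 t=0ms (window 0): ALLOW
  req#2 t=1ms (window 0): ALLOW
  req#3 t=2ms (window 0): ALLOW
  req#4 t=3ms (window 0): ALLOW
  req#5 t=4ms (window 1): ALLOW
  req#6 t=5ms (window 1): ALLOW
  req#7 t=6ms (window 1): ALLOW
  req#8 t=7ms (window 1): ALLOW
  req#9 t=8ms (window 2): ALLOW
  req#10 t=9ms (window 2): ALLOW
  req#11 t=10ms (window 2): ALLOW
  req#12 t=11ms (window 2): ALLOW

Allowed counts by window: 4 4 4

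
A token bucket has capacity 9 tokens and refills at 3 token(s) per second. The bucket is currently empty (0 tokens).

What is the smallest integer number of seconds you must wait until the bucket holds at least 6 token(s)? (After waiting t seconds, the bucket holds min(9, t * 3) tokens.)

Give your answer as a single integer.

Need t * 3 >= 6, so t >= 6/3.
Smallest integer t = ceil(6/3) = 2.

Answer: 2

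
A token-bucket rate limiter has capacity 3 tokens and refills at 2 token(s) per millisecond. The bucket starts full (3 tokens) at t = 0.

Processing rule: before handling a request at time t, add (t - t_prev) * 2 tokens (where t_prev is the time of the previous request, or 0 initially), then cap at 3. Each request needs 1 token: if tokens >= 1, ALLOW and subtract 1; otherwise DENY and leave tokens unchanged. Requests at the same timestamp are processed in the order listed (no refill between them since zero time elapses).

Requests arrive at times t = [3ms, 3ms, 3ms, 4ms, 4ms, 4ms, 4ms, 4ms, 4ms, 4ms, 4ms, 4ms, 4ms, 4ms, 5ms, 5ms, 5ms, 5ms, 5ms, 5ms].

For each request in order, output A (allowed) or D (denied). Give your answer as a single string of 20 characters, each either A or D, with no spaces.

Simulating step by step:
  req#1 t=3ms: ALLOW
  req#2 t=3ms: ALLOW
  req#3 t=3ms: ALLOW
  req#4 t=4ms: ALLOW
  req#5 t=4ms: ALLOW
  req#6 t=4ms: DENY
  req#7 t=4ms: DENY
  req#8 t=4ms: DENY
  req#9 t=4ms: DENY
  req#10 t=4ms: DENY
  req#11 t=4ms: DENY
  req#12 t=4ms: DENY
  req#13 t=4ms: DENY
  req#14 t=4ms: DENY
  req#15 t=5ms: ALLOW
  req#16 t=5ms: ALLOW
  req#17 t=5ms: DENY
  req#18 t=5ms: DENY
  req#19 t=5ms: DENY
  req#20 t=5ms: DENY

Answer: AAAAADDDDDDDDDAADDDD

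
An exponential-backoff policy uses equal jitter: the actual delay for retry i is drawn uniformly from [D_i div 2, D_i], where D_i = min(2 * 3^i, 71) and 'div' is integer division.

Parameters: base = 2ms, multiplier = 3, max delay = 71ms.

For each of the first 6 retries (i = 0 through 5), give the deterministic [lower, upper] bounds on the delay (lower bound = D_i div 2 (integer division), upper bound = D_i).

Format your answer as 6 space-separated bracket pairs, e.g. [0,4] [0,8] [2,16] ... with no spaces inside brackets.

Answer: [1,2] [3,6] [9,18] [27,54] [35,71] [35,71]

Derivation:
Computing bounds per retry:
  i=0: D_i=min(2*3^0,71)=2, bounds=[1,2]
  i=1: D_i=min(2*3^1,71)=6, bounds=[3,6]
  i=2: D_i=min(2*3^2,71)=18, bounds=[9,18]
  i=3: D_i=min(2*3^3,71)=54, bounds=[27,54]
  i=4: D_i=min(2*3^4,71)=71, bounds=[35,71]
  i=5: D_i=min(2*3^5,71)=71, bounds=[35,71]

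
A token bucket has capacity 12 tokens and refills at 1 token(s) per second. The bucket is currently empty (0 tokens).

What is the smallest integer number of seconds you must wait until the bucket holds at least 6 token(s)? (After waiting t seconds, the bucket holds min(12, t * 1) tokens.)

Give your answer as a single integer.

Need t * 1 >= 6, so t >= 6/1.
Smallest integer t = ceil(6/1) = 6.

Answer: 6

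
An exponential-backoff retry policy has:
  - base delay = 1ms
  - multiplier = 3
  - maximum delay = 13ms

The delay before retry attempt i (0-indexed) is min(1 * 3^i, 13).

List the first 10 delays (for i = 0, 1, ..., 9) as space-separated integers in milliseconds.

Computing each delay:
  i=0: min(1*3^0, 13) = 1
  i=1: min(1*3^1, 13) = 3
  i=2: min(1*3^2, 13) = 9
  i=3: min(1*3^3, 13) = 13
  i=4: min(1*3^4, 13) = 13
  i=5: min(1*3^5, 13) = 13
  i=6: min(1*3^6, 13) = 13
  i=7: min(1*3^7, 13) = 13
  i=8: min(1*3^8, 13) = 13
  i=9: min(1*3^9, 13) = 13

Answer: 1 3 9 13 13 13 13 13 13 13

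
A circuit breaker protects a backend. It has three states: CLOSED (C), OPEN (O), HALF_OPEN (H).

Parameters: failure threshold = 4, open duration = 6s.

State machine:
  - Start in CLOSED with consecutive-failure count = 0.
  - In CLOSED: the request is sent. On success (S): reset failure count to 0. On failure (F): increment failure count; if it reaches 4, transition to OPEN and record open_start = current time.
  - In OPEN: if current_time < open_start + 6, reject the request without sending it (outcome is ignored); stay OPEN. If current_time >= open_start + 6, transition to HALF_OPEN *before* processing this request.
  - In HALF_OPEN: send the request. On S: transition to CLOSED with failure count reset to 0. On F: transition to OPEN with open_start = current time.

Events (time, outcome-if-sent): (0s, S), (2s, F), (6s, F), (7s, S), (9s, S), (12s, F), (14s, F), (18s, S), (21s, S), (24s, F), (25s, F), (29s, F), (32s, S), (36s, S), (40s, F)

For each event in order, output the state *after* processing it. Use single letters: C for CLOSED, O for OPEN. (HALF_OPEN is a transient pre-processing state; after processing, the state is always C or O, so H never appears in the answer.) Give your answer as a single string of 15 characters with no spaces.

Answer: CCCCCCCCCCCCCCC

Derivation:
State after each event:
  event#1 t=0s outcome=S: state=CLOSED
  event#2 t=2s outcome=F: state=CLOSED
  event#3 t=6s outcome=F: state=CLOSED
  event#4 t=7s outcome=S: state=CLOSED
  event#5 t=9s outcome=S: state=CLOSED
  event#6 t=12s outcome=F: state=CLOSED
  event#7 t=14s outcome=F: state=CLOSED
  event#8 t=18s outcome=S: state=CLOSED
  event#9 t=21s outcome=S: state=CLOSED
  event#10 t=24s outcome=F: state=CLOSED
  event#11 t=25s outcome=F: state=CLOSED
  event#12 t=29s outcome=F: state=CLOSED
  event#13 t=32s outcome=S: state=CLOSED
  event#14 t=36s outcome=S: state=CLOSED
  event#15 t=40s outcome=F: state=CLOSED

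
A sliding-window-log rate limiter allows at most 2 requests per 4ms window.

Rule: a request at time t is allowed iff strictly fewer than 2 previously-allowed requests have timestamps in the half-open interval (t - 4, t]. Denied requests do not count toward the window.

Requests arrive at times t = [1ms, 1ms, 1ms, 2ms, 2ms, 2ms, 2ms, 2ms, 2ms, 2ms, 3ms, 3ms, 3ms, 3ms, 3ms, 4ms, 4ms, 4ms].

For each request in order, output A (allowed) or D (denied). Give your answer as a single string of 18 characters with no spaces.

Tracking allowed requests in the window:
  req#1 t=1ms: ALLOW
  req#2 t=1ms: ALLOW
  req#3 t=1ms: DENY
  req#4 t=2ms: DENY
  req#5 t=2ms: DENY
  req#6 t=2ms: DENY
  req#7 t=2ms: DENY
  req#8 t=2ms: DENY
  req#9 t=2ms: DENY
  req#10 t=2ms: DENY
  req#11 t=3ms: DENY
  req#12 t=3ms: DENY
  req#13 t=3ms: DENY
  req#14 t=3ms: DENY
  req#15 t=3ms: DENY
  req#16 t=4ms: DENY
  req#17 t=4ms: DENY
  req#18 t=4ms: DENY

Answer: AADDDDDDDDDDDDDDDD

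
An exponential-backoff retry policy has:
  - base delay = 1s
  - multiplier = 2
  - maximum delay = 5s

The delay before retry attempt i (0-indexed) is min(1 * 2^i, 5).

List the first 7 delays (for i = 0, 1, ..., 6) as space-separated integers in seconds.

Computing each delay:
  i=0: min(1*2^0, 5) = 1
  i=1: min(1*2^1, 5) = 2
  i=2: min(1*2^2, 5) = 4
  i=3: min(1*2^3, 5) = 5
  i=4: min(1*2^4, 5) = 5
  i=5: min(1*2^5, 5) = 5
  i=6: min(1*2^6, 5) = 5

Answer: 1 2 4 5 5 5 5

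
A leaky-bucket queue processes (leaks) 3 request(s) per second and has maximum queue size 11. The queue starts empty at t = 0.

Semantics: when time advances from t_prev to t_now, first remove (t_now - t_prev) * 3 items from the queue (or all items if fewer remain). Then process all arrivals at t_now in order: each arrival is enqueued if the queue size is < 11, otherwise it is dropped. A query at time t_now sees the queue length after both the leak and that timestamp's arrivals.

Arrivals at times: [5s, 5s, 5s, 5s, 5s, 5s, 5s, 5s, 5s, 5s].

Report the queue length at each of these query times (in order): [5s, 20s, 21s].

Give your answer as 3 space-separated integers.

Queue lengths at query times:
  query t=5s: backlog = 10
  query t=20s: backlog = 0
  query t=21s: backlog = 0

Answer: 10 0 0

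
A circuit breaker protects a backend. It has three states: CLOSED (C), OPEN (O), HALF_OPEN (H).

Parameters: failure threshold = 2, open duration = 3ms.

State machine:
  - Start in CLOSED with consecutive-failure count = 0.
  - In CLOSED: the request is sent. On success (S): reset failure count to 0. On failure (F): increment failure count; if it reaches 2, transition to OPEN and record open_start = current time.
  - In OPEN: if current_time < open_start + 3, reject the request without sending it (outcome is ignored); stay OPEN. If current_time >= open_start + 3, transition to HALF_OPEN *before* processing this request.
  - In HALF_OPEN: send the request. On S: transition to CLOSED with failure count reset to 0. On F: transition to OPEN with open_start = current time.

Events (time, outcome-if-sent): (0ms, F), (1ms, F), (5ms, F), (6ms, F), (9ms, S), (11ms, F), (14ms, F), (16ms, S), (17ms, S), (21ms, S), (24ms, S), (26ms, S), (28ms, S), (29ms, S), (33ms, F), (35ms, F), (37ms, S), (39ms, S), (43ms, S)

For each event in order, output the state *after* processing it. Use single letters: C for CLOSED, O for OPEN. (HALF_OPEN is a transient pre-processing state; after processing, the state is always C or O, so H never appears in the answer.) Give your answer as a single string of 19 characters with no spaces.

State after each event:
  event#1 t=0ms outcome=F: state=CLOSED
  event#2 t=1ms outcome=F: state=OPEN
  event#3 t=5ms outcome=F: state=OPEN
  event#4 t=6ms outcome=F: state=OPEN
  event#5 t=9ms outcome=S: state=CLOSED
  event#6 t=11ms outcome=F: state=CLOSED
  event#7 t=14ms outcome=F: state=OPEN
  event#8 t=16ms outcome=S: state=OPEN
  event#9 t=17ms outcome=S: state=CLOSED
  event#10 t=21ms outcome=S: state=CLOSED
  event#11 t=24ms outcome=S: state=CLOSED
  event#12 t=26ms outcome=S: state=CLOSED
  event#13 t=28ms outcome=S: state=CLOSED
  event#14 t=29ms outcome=S: state=CLOSED
  event#15 t=33ms outcome=F: state=CLOSED
  event#16 t=35ms outcome=F: state=OPEN
  event#17 t=37ms outcome=S: state=OPEN
  event#18 t=39ms outcome=S: state=CLOSED
  event#19 t=43ms outcome=S: state=CLOSED

Answer: COOOCCOOCCCCCCCOOCC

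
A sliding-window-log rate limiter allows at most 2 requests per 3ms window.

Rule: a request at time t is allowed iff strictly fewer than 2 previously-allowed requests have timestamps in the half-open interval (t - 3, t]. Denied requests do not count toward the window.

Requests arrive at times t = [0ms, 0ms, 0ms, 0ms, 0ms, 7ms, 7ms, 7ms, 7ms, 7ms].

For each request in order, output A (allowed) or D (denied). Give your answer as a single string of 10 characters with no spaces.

Tracking allowed requests in the window:
  req#1 t=0ms: ALLOW
  req#2 t=0ms: ALLOW
  req#3 t=0ms: DENY
  req#4 t=0ms: DENY
  req#5 t=0ms: DENY
  req#6 t=7ms: ALLOW
  req#7 t=7ms: ALLOW
  req#8 t=7ms: DENY
  req#9 t=7ms: DENY
  req#10 t=7ms: DENY

Answer: AADDDAADDD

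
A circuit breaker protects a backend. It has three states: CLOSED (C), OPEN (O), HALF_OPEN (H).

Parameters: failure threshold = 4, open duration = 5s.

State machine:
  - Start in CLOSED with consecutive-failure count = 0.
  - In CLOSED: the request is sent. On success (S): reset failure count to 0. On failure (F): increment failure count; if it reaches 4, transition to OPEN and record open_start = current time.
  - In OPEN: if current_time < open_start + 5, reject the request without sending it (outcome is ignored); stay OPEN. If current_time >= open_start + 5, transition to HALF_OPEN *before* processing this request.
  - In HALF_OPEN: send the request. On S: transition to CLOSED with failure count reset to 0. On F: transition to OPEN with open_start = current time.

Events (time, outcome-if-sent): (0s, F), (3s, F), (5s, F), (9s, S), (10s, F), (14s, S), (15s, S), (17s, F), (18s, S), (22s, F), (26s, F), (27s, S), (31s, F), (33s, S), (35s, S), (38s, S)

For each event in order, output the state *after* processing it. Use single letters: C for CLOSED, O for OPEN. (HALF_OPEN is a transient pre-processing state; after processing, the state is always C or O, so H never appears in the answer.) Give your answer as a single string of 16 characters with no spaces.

State after each event:
  event#1 t=0s outcome=F: state=CLOSED
  event#2 t=3s outcome=F: state=CLOSED
  event#3 t=5s outcome=F: state=CLOSED
  event#4 t=9s outcome=S: state=CLOSED
  event#5 t=10s outcome=F: state=CLOSED
  event#6 t=14s outcome=S: state=CLOSED
  event#7 t=15s outcome=S: state=CLOSED
  event#8 t=17s outcome=F: state=CLOSED
  event#9 t=18s outcome=S: state=CLOSED
  event#10 t=22s outcome=F: state=CLOSED
  event#11 t=26s outcome=F: state=CLOSED
  event#12 t=27s outcome=S: state=CLOSED
  event#13 t=31s outcome=F: state=CLOSED
  event#14 t=33s outcome=S: state=CLOSED
  event#15 t=35s outcome=S: state=CLOSED
  event#16 t=38s outcome=S: state=CLOSED

Answer: CCCCCCCCCCCCCCCC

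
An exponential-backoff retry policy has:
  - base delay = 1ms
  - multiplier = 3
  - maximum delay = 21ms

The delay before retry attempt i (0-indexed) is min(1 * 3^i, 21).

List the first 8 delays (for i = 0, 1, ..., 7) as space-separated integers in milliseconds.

Answer: 1 3 9 21 21 21 21 21

Derivation:
Computing each delay:
  i=0: min(1*3^0, 21) = 1
  i=1: min(1*3^1, 21) = 3
  i=2: min(1*3^2, 21) = 9
  i=3: min(1*3^3, 21) = 21
  i=4: min(1*3^4, 21) = 21
  i=5: min(1*3^5, 21) = 21
  i=6: min(1*3^6, 21) = 21
  i=7: min(1*3^7, 21) = 21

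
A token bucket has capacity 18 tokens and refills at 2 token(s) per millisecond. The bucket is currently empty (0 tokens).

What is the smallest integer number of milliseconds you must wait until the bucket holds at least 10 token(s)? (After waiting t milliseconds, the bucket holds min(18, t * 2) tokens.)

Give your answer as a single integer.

Need t * 2 >= 10, so t >= 10/2.
Smallest integer t = ceil(10/2) = 5.

Answer: 5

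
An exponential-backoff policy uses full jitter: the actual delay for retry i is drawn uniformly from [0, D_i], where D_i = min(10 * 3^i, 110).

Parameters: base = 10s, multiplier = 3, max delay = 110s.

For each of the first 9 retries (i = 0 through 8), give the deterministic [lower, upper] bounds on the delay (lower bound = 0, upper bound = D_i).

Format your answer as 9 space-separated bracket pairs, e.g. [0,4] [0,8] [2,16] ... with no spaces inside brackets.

Computing bounds per retry:
  i=0: D_i=min(10*3^0,110)=10, bounds=[0,10]
  i=1: D_i=min(10*3^1,110)=30, bounds=[0,30]
  i=2: D_i=min(10*3^2,110)=90, bounds=[0,90]
  i=3: D_i=min(10*3^3,110)=110, bounds=[0,110]
  i=4: D_i=min(10*3^4,110)=110, bounds=[0,110]
  i=5: D_i=min(10*3^5,110)=110, bounds=[0,110]
  i=6: D_i=min(10*3^6,110)=110, bounds=[0,110]
  i=7: D_i=min(10*3^7,110)=110, bounds=[0,110]
  i=8: D_i=min(10*3^8,110)=110, bounds=[0,110]

Answer: [0,10] [0,30] [0,90] [0,110] [0,110] [0,110] [0,110] [0,110] [0,110]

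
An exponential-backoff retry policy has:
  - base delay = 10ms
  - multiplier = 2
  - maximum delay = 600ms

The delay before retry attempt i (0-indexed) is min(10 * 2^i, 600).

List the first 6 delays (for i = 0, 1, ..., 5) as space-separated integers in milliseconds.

Computing each delay:
  i=0: min(10*2^0, 600) = 10
  i=1: min(10*2^1, 600) = 20
  i=2: min(10*2^2, 600) = 40
  i=3: min(10*2^3, 600) = 80
  i=4: min(10*2^4, 600) = 160
  i=5: min(10*2^5, 600) = 320

Answer: 10 20 40 80 160 320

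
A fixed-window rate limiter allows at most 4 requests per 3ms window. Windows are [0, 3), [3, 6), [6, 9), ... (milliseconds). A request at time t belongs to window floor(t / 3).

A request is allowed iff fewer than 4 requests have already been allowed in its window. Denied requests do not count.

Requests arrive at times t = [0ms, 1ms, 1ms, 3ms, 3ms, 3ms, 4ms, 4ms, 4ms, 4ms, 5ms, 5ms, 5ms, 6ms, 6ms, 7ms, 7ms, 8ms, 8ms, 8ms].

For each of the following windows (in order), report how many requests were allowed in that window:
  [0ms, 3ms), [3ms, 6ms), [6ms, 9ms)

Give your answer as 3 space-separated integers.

Processing requests:
  req#1 t=0ms (window 0): ALLOW
  req#2 t=1ms (window 0): ALLOW
  req#3 t=1ms (window 0): ALLOW
  req#4 t=3ms (window 1): ALLOW
  req#5 t=3ms (window 1): ALLOW
  req#6 t=3ms (window 1): ALLOW
  req#7 t=4ms (window 1): ALLOW
  req#8 t=4ms (window 1): DENY
  req#9 t=4ms (window 1): DENY
  req#10 t=4ms (window 1): DENY
  req#11 t=5ms (window 1): DENY
  req#12 t=5ms (window 1): DENY
  req#13 t=5ms (window 1): DENY
  req#14 t=6ms (window 2): ALLOW
  req#15 t=6ms (window 2): ALLOW
  req#16 t=7ms (window 2): ALLOW
  req#17 t=7ms (window 2): ALLOW
  req#18 t=8ms (window 2): DENY
  req#19 t=8ms (window 2): DENY
  req#20 t=8ms (window 2): DENY

Allowed counts by window: 3 4 4

Answer: 3 4 4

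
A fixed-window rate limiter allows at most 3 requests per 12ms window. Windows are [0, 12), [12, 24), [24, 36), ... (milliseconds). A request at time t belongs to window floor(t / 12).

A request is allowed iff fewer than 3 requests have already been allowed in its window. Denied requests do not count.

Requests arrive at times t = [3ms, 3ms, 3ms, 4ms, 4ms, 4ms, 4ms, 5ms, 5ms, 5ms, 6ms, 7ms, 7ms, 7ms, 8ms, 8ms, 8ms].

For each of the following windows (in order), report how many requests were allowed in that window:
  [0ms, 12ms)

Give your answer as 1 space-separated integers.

Answer: 3

Derivation:
Processing requests:
  req#1 t=3ms (window 0): ALLOW
  req#2 t=3ms (window 0): ALLOW
  req#3 t=3ms (window 0): ALLOW
  req#4 t=4ms (window 0): DENY
  req#5 t=4ms (window 0): DENY
  req#6 t=4ms (window 0): DENY
  req#7 t=4ms (window 0): DENY
  req#8 t=5ms (window 0): DENY
  req#9 t=5ms (window 0): DENY
  req#10 t=5ms (window 0): DENY
  req#11 t=6ms (window 0): DENY
  req#12 t=7ms (window 0): DENY
  req#13 t=7ms (window 0): DENY
  req#14 t=7ms (window 0): DENY
  req#15 t=8ms (window 0): DENY
  req#16 t=8ms (window 0): DENY
  req#17 t=8ms (window 0): DENY

Allowed counts by window: 3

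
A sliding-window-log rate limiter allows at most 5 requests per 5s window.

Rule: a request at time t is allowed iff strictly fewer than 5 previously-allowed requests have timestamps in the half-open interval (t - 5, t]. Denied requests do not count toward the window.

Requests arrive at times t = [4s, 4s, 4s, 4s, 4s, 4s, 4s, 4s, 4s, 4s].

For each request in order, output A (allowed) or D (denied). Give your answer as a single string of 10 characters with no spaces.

Tracking allowed requests in the window:
  req#1 t=4s: ALLOW
  req#2 t=4s: ALLOW
  req#3 t=4s: ALLOW
  req#4 t=4s: ALLOW
  req#5 t=4s: ALLOW
  req#6 t=4s: DENY
  req#7 t=4s: DENY
  req#8 t=4s: DENY
  req#9 t=4s: DENY
  req#10 t=4s: DENY

Answer: AAAAADDDDD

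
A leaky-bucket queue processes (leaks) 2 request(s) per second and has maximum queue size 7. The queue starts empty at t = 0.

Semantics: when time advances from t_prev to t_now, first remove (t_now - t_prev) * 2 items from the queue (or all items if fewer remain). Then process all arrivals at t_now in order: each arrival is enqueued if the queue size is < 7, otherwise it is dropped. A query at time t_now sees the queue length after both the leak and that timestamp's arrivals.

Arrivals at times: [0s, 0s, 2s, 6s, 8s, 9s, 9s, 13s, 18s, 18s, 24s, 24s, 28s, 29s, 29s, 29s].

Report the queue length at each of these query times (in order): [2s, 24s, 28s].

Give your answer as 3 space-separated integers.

Queue lengths at query times:
  query t=2s: backlog = 1
  query t=24s: backlog = 2
  query t=28s: backlog = 1

Answer: 1 2 1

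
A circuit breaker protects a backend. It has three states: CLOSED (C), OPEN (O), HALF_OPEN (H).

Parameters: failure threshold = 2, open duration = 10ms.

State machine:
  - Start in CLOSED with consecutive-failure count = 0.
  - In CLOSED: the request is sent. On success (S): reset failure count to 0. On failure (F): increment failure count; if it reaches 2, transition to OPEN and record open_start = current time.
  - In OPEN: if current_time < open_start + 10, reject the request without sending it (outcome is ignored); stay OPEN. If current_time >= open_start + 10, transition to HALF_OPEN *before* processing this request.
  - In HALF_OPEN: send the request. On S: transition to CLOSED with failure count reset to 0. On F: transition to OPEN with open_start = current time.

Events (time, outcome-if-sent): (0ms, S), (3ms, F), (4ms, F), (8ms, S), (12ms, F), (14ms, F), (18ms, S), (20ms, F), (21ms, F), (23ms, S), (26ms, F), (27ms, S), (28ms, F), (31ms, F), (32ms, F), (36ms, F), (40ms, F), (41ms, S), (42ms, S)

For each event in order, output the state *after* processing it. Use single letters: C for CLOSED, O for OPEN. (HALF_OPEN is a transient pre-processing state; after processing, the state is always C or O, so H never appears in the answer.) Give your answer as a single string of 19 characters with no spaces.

Answer: CCOOOOOOOOOOOOOOOOO

Derivation:
State after each event:
  event#1 t=0ms outcome=S: state=CLOSED
  event#2 t=3ms outcome=F: state=CLOSED
  event#3 t=4ms outcome=F: state=OPEN
  event#4 t=8ms outcome=S: state=OPEN
  event#5 t=12ms outcome=F: state=OPEN
  event#6 t=14ms outcome=F: state=OPEN
  event#7 t=18ms outcome=S: state=OPEN
  event#8 t=20ms outcome=F: state=OPEN
  event#9 t=21ms outcome=F: state=OPEN
  event#10 t=23ms outcome=S: state=OPEN
  event#11 t=26ms outcome=F: state=OPEN
  event#12 t=27ms outcome=S: state=OPEN
  event#13 t=28ms outcome=F: state=OPEN
  event#14 t=31ms outcome=F: state=OPEN
  event#15 t=32ms outcome=F: state=OPEN
  event#16 t=36ms outcome=F: state=OPEN
  event#17 t=40ms outcome=F: state=OPEN
  event#18 t=41ms outcome=S: state=OPEN
  event#19 t=42ms outcome=S: state=OPEN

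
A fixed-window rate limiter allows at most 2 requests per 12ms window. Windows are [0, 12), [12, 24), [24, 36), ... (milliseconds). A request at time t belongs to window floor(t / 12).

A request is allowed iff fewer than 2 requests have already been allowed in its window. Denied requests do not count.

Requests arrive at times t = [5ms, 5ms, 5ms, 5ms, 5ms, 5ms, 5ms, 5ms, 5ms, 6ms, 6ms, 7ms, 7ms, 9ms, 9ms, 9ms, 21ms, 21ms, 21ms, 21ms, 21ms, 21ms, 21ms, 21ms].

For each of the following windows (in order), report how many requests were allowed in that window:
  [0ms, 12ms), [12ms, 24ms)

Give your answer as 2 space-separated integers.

Answer: 2 2

Derivation:
Processing requests:
  req#1 t=5ms (window 0): ALLOW
  req#2 t=5ms (window 0): ALLOW
  req#3 t=5ms (window 0): DENY
  req#4 t=5ms (window 0): DENY
  req#5 t=5ms (window 0): DENY
  req#6 t=5ms (window 0): DENY
  req#7 t=5ms (window 0): DENY
  req#8 t=5ms (window 0): DENY
  req#9 t=5ms (window 0): DENY
  req#10 t=6ms (window 0): DENY
  req#11 t=6ms (window 0): DENY
  req#12 t=7ms (window 0): DENY
  req#13 t=7ms (window 0): DENY
  req#14 t=9ms (window 0): DENY
  req#15 t=9ms (window 0): DENY
  req#16 t=9ms (window 0): DENY
  req#17 t=21ms (window 1): ALLOW
  req#18 t=21ms (window 1): ALLOW
  req#19 t=21ms (window 1): DENY
  req#20 t=21ms (window 1): DENY
  req#21 t=21ms (window 1): DENY
  req#22 t=21ms (window 1): DENY
  req#23 t=21ms (window 1): DENY
  req#24 t=21ms (window 1): DENY

Allowed counts by window: 2 2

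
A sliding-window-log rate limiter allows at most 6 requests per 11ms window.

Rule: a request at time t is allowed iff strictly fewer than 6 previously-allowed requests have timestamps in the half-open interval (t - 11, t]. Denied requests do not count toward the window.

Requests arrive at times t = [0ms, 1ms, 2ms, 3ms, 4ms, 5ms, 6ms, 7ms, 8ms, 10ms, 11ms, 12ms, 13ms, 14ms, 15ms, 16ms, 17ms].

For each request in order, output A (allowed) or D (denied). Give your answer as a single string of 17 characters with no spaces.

Answer: AAAAAADDDDAAAAAAD

Derivation:
Tracking allowed requests in the window:
  req#1 t=0ms: ALLOW
  req#2 t=1ms: ALLOW
  req#3 t=2ms: ALLOW
  req#4 t=3ms: ALLOW
  req#5 t=4ms: ALLOW
  req#6 t=5ms: ALLOW
  req#7 t=6ms: DENY
  req#8 t=7ms: DENY
  req#9 t=8ms: DENY
  req#10 t=10ms: DENY
  req#11 t=11ms: ALLOW
  req#12 t=12ms: ALLOW
  req#13 t=13ms: ALLOW
  req#14 t=14ms: ALLOW
  req#15 t=15ms: ALLOW
  req#16 t=16ms: ALLOW
  req#17 t=17ms: DENY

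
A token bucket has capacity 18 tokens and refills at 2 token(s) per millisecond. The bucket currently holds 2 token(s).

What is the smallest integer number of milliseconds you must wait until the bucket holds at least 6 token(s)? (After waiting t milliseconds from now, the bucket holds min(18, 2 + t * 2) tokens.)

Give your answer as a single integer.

Answer: 2

Derivation:
Need 2 + t * 2 >= 6, so t >= 4/2.
Smallest integer t = ceil(4/2) = 2.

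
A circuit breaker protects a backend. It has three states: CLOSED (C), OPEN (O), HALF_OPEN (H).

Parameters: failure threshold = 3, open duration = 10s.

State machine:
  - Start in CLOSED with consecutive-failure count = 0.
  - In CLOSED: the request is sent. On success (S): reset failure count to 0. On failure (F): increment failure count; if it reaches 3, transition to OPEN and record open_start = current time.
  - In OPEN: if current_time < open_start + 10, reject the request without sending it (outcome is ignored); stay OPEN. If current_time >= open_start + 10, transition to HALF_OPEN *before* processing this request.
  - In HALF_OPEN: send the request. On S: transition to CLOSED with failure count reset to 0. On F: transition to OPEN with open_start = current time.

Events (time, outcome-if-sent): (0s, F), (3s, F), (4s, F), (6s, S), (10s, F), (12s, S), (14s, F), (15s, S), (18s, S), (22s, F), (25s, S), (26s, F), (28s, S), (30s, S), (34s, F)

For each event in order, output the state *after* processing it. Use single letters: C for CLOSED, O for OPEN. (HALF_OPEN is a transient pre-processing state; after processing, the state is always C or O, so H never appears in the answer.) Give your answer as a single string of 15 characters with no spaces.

Answer: CCOOOOOOOOCCCCC

Derivation:
State after each event:
  event#1 t=0s outcome=F: state=CLOSED
  event#2 t=3s outcome=F: state=CLOSED
  event#3 t=4s outcome=F: state=OPEN
  event#4 t=6s outcome=S: state=OPEN
  event#5 t=10s outcome=F: state=OPEN
  event#6 t=12s outcome=S: state=OPEN
  event#7 t=14s outcome=F: state=OPEN
  event#8 t=15s outcome=S: state=OPEN
  event#9 t=18s outcome=S: state=OPEN
  event#10 t=22s outcome=F: state=OPEN
  event#11 t=25s outcome=S: state=CLOSED
  event#12 t=26s outcome=F: state=CLOSED
  event#13 t=28s outcome=S: state=CLOSED
  event#14 t=30s outcome=S: state=CLOSED
  event#15 t=34s outcome=F: state=CLOSED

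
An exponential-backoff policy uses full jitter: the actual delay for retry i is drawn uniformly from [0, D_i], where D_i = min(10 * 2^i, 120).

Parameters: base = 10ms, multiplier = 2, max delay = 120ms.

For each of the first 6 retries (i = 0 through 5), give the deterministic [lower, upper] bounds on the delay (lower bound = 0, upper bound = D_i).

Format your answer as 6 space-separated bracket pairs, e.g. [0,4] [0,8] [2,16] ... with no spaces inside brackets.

Computing bounds per retry:
  i=0: D_i=min(10*2^0,120)=10, bounds=[0,10]
  i=1: D_i=min(10*2^1,120)=20, bounds=[0,20]
  i=2: D_i=min(10*2^2,120)=40, bounds=[0,40]
  i=3: D_i=min(10*2^3,120)=80, bounds=[0,80]
  i=4: D_i=min(10*2^4,120)=120, bounds=[0,120]
  i=5: D_i=min(10*2^5,120)=120, bounds=[0,120]

Answer: [0,10] [0,20] [0,40] [0,80] [0,120] [0,120]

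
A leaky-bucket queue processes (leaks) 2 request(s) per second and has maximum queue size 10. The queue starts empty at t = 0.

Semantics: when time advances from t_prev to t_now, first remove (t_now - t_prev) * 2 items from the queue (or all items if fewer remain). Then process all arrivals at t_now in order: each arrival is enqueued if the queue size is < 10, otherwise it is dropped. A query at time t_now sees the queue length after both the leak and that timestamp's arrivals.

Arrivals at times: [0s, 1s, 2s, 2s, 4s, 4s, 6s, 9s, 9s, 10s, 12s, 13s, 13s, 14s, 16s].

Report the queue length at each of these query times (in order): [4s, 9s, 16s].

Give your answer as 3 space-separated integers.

Queue lengths at query times:
  query t=4s: backlog = 2
  query t=9s: backlog = 2
  query t=16s: backlog = 1

Answer: 2 2 1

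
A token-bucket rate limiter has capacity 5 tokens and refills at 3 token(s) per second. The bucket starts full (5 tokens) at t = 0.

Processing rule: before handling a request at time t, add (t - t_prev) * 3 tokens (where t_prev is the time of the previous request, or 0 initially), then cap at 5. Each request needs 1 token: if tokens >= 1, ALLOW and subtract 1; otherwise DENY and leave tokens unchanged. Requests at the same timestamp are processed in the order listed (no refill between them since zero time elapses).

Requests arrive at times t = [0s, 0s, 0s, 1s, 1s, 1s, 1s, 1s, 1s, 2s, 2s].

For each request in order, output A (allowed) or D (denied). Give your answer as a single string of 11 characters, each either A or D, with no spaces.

Answer: AAAAAAAADAA

Derivation:
Simulating step by step:
  req#1 t=0s: ALLOW
  req#2 t=0s: ALLOW
  req#3 t=0s: ALLOW
  req#4 t=1s: ALLOW
  req#5 t=1s: ALLOW
  req#6 t=1s: ALLOW
  req#7 t=1s: ALLOW
  req#8 t=1s: ALLOW
  req#9 t=1s: DENY
  req#10 t=2s: ALLOW
  req#11 t=2s: ALLOW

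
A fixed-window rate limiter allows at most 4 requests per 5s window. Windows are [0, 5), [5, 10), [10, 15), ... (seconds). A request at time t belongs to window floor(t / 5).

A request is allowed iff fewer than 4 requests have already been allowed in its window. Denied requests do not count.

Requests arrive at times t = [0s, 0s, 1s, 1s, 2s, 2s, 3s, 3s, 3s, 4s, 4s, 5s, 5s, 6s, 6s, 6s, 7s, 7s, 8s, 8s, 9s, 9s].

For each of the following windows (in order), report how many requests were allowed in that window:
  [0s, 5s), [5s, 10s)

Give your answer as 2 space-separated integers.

Processing requests:
  req#1 t=0s (window 0): ALLOW
  req#2 t=0s (window 0): ALLOW
  req#3 t=1s (window 0): ALLOW
  req#4 t=1s (window 0): ALLOW
  req#5 t=2s (window 0): DENY
  req#6 t=2s (window 0): DENY
  req#7 t=3s (window 0): DENY
  req#8 t=3s (window 0): DENY
  req#9 t=3s (window 0): DENY
  req#10 t=4s (window 0): DENY
  req#11 t=4s (window 0): DENY
  req#12 t=5s (window 1): ALLOW
  req#13 t=5s (window 1): ALLOW
  req#14 t=6s (window 1): ALLOW
  req#15 t=6s (window 1): ALLOW
  req#16 t=6s (window 1): DENY
  req#17 t=7s (window 1): DENY
  req#18 t=7s (window 1): DENY
  req#19 t=8s (window 1): DENY
  req#20 t=8s (window 1): DENY
  req#21 t=9s (window 1): DENY
  req#22 t=9s (window 1): DENY

Allowed counts by window: 4 4

Answer: 4 4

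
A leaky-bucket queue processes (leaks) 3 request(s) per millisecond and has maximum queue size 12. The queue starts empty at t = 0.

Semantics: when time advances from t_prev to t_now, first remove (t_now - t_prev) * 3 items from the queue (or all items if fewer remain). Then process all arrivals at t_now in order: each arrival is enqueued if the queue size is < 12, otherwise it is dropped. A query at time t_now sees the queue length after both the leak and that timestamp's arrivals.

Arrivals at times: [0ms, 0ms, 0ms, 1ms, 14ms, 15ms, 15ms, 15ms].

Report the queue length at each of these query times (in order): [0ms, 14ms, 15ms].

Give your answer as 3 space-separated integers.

Answer: 3 1 3

Derivation:
Queue lengths at query times:
  query t=0ms: backlog = 3
  query t=14ms: backlog = 1
  query t=15ms: backlog = 3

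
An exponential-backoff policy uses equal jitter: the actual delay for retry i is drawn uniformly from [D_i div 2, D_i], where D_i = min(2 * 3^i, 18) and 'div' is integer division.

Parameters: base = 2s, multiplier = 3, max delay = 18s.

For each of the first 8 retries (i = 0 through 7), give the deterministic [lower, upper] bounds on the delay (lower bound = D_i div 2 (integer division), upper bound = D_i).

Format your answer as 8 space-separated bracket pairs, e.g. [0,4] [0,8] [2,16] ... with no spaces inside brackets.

Answer: [1,2] [3,6] [9,18] [9,18] [9,18] [9,18] [9,18] [9,18]

Derivation:
Computing bounds per retry:
  i=0: D_i=min(2*3^0,18)=2, bounds=[1,2]
  i=1: D_i=min(2*3^1,18)=6, bounds=[3,6]
  i=2: D_i=min(2*3^2,18)=18, bounds=[9,18]
  i=3: D_i=min(2*3^3,18)=18, bounds=[9,18]
  i=4: D_i=min(2*3^4,18)=18, bounds=[9,18]
  i=5: D_i=min(2*3^5,18)=18, bounds=[9,18]
  i=6: D_i=min(2*3^6,18)=18, bounds=[9,18]
  i=7: D_i=min(2*3^7,18)=18, bounds=[9,18]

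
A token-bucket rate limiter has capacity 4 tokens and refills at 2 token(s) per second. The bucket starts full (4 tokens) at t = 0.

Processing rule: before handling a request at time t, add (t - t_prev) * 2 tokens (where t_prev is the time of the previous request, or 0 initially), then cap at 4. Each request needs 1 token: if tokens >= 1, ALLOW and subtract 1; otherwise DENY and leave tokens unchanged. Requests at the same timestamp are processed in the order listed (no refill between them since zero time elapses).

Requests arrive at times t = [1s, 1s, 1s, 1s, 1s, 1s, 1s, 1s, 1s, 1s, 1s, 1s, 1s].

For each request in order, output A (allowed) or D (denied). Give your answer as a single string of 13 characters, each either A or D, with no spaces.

Answer: AAAADDDDDDDDD

Derivation:
Simulating step by step:
  req#1 t=1s: ALLOW
  req#2 t=1s: ALLOW
  req#3 t=1s: ALLOW
  req#4 t=1s: ALLOW
  req#5 t=1s: DENY
  req#6 t=1s: DENY
  req#7 t=1s: DENY
  req#8 t=1s: DENY
  req#9 t=1s: DENY
  req#10 t=1s: DENY
  req#11 t=1s: DENY
  req#12 t=1s: DENY
  req#13 t=1s: DENY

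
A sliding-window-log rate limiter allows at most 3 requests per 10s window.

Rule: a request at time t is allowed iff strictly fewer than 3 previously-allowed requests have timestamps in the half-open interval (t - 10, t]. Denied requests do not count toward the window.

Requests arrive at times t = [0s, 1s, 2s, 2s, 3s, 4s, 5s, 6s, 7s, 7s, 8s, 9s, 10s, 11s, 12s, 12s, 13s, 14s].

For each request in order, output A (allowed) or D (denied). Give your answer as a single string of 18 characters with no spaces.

Answer: AAADDDDDDDDDAAADDD

Derivation:
Tracking allowed requests in the window:
  req#1 t=0s: ALLOW
  req#2 t=1s: ALLOW
  req#3 t=2s: ALLOW
  req#4 t=2s: DENY
  req#5 t=3s: DENY
  req#6 t=4s: DENY
  req#7 t=5s: DENY
  req#8 t=6s: DENY
  req#9 t=7s: DENY
  req#10 t=7s: DENY
  req#11 t=8s: DENY
  req#12 t=9s: DENY
  req#13 t=10s: ALLOW
  req#14 t=11s: ALLOW
  req#15 t=12s: ALLOW
  req#16 t=12s: DENY
  req#17 t=13s: DENY
  req#18 t=14s: DENY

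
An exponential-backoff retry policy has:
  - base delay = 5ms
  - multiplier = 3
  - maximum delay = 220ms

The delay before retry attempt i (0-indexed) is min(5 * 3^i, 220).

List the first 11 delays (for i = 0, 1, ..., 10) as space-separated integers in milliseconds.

Answer: 5 15 45 135 220 220 220 220 220 220 220

Derivation:
Computing each delay:
  i=0: min(5*3^0, 220) = 5
  i=1: min(5*3^1, 220) = 15
  i=2: min(5*3^2, 220) = 45
  i=3: min(5*3^3, 220) = 135
  i=4: min(5*3^4, 220) = 220
  i=5: min(5*3^5, 220) = 220
  i=6: min(5*3^6, 220) = 220
  i=7: min(5*3^7, 220) = 220
  i=8: min(5*3^8, 220) = 220
  i=9: min(5*3^9, 220) = 220
  i=10: min(5*3^10, 220) = 220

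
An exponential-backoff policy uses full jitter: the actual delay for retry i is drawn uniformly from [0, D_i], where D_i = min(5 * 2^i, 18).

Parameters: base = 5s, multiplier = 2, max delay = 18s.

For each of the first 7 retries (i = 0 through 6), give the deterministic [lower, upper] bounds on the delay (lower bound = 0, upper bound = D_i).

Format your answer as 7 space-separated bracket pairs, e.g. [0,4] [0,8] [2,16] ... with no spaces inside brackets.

Computing bounds per retry:
  i=0: D_i=min(5*2^0,18)=5, bounds=[0,5]
  i=1: D_i=min(5*2^1,18)=10, bounds=[0,10]
  i=2: D_i=min(5*2^2,18)=18, bounds=[0,18]
  i=3: D_i=min(5*2^3,18)=18, bounds=[0,18]
  i=4: D_i=min(5*2^4,18)=18, bounds=[0,18]
  i=5: D_i=min(5*2^5,18)=18, bounds=[0,18]
  i=6: D_i=min(5*2^6,18)=18, bounds=[0,18]

Answer: [0,5] [0,10] [0,18] [0,18] [0,18] [0,18] [0,18]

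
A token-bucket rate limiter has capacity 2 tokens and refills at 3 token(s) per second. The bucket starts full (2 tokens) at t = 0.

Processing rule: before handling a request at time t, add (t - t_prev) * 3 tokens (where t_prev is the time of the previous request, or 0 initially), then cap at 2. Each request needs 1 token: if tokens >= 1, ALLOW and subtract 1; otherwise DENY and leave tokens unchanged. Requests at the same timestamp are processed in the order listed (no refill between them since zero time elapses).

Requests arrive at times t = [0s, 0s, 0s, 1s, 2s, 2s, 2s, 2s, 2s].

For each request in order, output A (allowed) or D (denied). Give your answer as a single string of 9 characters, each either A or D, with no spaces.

Simulating step by step:
  req#1 t=0s: ALLOW
  req#2 t=0s: ALLOW
  req#3 t=0s: DENY
  req#4 t=1s: ALLOW
  req#5 t=2s: ALLOW
  req#6 t=2s: ALLOW
  req#7 t=2s: DENY
  req#8 t=2s: DENY
  req#9 t=2s: DENY

Answer: AADAAADDD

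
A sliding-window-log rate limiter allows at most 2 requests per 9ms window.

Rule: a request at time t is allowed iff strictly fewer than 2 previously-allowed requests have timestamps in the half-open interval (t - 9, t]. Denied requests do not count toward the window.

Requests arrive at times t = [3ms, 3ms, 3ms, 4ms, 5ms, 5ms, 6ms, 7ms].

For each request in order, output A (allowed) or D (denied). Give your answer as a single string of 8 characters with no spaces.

Answer: AADDDDDD

Derivation:
Tracking allowed requests in the window:
  req#1 t=3ms: ALLOW
  req#2 t=3ms: ALLOW
  req#3 t=3ms: DENY
  req#4 t=4ms: DENY
  req#5 t=5ms: DENY
  req#6 t=5ms: DENY
  req#7 t=6ms: DENY
  req#8 t=7ms: DENY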